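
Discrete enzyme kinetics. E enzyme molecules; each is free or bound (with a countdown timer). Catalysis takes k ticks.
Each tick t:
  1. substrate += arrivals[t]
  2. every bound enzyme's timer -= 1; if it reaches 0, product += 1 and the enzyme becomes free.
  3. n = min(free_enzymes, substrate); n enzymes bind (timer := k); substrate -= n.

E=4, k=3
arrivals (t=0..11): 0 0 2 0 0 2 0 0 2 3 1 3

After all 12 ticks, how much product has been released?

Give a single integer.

t=0: arr=0 -> substrate=0 bound=0 product=0
t=1: arr=0 -> substrate=0 bound=0 product=0
t=2: arr=2 -> substrate=0 bound=2 product=0
t=3: arr=0 -> substrate=0 bound=2 product=0
t=4: arr=0 -> substrate=0 bound=2 product=0
t=5: arr=2 -> substrate=0 bound=2 product=2
t=6: arr=0 -> substrate=0 bound=2 product=2
t=7: arr=0 -> substrate=0 bound=2 product=2
t=8: arr=2 -> substrate=0 bound=2 product=4
t=9: arr=3 -> substrate=1 bound=4 product=4
t=10: arr=1 -> substrate=2 bound=4 product=4
t=11: arr=3 -> substrate=3 bound=4 product=6

Answer: 6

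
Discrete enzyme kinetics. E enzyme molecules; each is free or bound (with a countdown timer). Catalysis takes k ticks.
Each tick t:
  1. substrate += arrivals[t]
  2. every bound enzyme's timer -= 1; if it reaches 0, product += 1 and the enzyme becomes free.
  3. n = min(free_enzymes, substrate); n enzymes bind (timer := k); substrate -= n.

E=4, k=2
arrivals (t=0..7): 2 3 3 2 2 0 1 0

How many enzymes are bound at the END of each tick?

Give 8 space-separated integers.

Answer: 2 4 4 4 4 4 3 1

Derivation:
t=0: arr=2 -> substrate=0 bound=2 product=0
t=1: arr=3 -> substrate=1 bound=4 product=0
t=2: arr=3 -> substrate=2 bound=4 product=2
t=3: arr=2 -> substrate=2 bound=4 product=4
t=4: arr=2 -> substrate=2 bound=4 product=6
t=5: arr=0 -> substrate=0 bound=4 product=8
t=6: arr=1 -> substrate=0 bound=3 product=10
t=7: arr=0 -> substrate=0 bound=1 product=12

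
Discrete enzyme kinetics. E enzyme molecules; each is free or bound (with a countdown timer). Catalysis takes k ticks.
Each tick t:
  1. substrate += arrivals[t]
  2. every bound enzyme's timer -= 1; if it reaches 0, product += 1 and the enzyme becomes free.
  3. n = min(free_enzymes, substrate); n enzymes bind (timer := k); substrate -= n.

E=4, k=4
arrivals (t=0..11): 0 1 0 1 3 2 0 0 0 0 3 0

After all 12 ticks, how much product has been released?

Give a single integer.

t=0: arr=0 -> substrate=0 bound=0 product=0
t=1: arr=1 -> substrate=0 bound=1 product=0
t=2: arr=0 -> substrate=0 bound=1 product=0
t=3: arr=1 -> substrate=0 bound=2 product=0
t=4: arr=3 -> substrate=1 bound=4 product=0
t=5: arr=2 -> substrate=2 bound=4 product=1
t=6: arr=0 -> substrate=2 bound=4 product=1
t=7: arr=0 -> substrate=1 bound=4 product=2
t=8: arr=0 -> substrate=0 bound=3 product=4
t=9: arr=0 -> substrate=0 bound=2 product=5
t=10: arr=3 -> substrate=1 bound=4 product=5
t=11: arr=0 -> substrate=0 bound=4 product=6

Answer: 6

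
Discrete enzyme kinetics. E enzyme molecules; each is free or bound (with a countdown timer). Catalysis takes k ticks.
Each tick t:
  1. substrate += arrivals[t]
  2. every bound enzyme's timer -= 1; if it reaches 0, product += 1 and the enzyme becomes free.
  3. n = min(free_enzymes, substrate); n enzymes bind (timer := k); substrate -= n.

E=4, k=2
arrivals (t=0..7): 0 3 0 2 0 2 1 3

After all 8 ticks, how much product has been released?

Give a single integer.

Answer: 7

Derivation:
t=0: arr=0 -> substrate=0 bound=0 product=0
t=1: arr=3 -> substrate=0 bound=3 product=0
t=2: arr=0 -> substrate=0 bound=3 product=0
t=3: arr=2 -> substrate=0 bound=2 product=3
t=4: arr=0 -> substrate=0 bound=2 product=3
t=5: arr=2 -> substrate=0 bound=2 product=5
t=6: arr=1 -> substrate=0 bound=3 product=5
t=7: arr=3 -> substrate=0 bound=4 product=7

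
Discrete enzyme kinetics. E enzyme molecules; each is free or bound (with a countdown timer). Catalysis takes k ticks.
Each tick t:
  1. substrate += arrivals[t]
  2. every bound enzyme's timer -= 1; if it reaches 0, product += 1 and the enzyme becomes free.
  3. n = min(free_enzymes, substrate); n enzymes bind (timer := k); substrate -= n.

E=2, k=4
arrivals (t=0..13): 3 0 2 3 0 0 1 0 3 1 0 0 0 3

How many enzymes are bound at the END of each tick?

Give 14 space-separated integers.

t=0: arr=3 -> substrate=1 bound=2 product=0
t=1: arr=0 -> substrate=1 bound=2 product=0
t=2: arr=2 -> substrate=3 bound=2 product=0
t=3: arr=3 -> substrate=6 bound=2 product=0
t=4: arr=0 -> substrate=4 bound=2 product=2
t=5: arr=0 -> substrate=4 bound=2 product=2
t=6: arr=1 -> substrate=5 bound=2 product=2
t=7: arr=0 -> substrate=5 bound=2 product=2
t=8: arr=3 -> substrate=6 bound=2 product=4
t=9: arr=1 -> substrate=7 bound=2 product=4
t=10: arr=0 -> substrate=7 bound=2 product=4
t=11: arr=0 -> substrate=7 bound=2 product=4
t=12: arr=0 -> substrate=5 bound=2 product=6
t=13: arr=3 -> substrate=8 bound=2 product=6

Answer: 2 2 2 2 2 2 2 2 2 2 2 2 2 2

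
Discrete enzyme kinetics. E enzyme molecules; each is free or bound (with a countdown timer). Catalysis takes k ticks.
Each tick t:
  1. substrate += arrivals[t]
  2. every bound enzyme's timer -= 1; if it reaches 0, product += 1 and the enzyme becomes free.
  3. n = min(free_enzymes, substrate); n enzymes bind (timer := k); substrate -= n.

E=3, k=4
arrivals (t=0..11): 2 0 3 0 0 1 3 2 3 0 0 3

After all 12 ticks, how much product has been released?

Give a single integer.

Answer: 6

Derivation:
t=0: arr=2 -> substrate=0 bound=2 product=0
t=1: arr=0 -> substrate=0 bound=2 product=0
t=2: arr=3 -> substrate=2 bound=3 product=0
t=3: arr=0 -> substrate=2 bound=3 product=0
t=4: arr=0 -> substrate=0 bound=3 product=2
t=5: arr=1 -> substrate=1 bound=3 product=2
t=6: arr=3 -> substrate=3 bound=3 product=3
t=7: arr=2 -> substrate=5 bound=3 product=3
t=8: arr=3 -> substrate=6 bound=3 product=5
t=9: arr=0 -> substrate=6 bound=3 product=5
t=10: arr=0 -> substrate=5 bound=3 product=6
t=11: arr=3 -> substrate=8 bound=3 product=6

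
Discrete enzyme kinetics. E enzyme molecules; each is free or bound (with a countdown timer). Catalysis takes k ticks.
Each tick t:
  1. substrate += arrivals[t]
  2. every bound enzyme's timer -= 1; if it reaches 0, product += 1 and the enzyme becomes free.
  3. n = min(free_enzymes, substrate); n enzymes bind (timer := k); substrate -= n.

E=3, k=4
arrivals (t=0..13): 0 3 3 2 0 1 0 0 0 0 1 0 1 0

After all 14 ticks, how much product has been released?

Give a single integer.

Answer: 9

Derivation:
t=0: arr=0 -> substrate=0 bound=0 product=0
t=1: arr=3 -> substrate=0 bound=3 product=0
t=2: arr=3 -> substrate=3 bound=3 product=0
t=3: arr=2 -> substrate=5 bound=3 product=0
t=4: arr=0 -> substrate=5 bound=3 product=0
t=5: arr=1 -> substrate=3 bound=3 product=3
t=6: arr=0 -> substrate=3 bound=3 product=3
t=7: arr=0 -> substrate=3 bound=3 product=3
t=8: arr=0 -> substrate=3 bound=3 product=3
t=9: arr=0 -> substrate=0 bound=3 product=6
t=10: arr=1 -> substrate=1 bound=3 product=6
t=11: arr=0 -> substrate=1 bound=3 product=6
t=12: arr=1 -> substrate=2 bound=3 product=6
t=13: arr=0 -> substrate=0 bound=2 product=9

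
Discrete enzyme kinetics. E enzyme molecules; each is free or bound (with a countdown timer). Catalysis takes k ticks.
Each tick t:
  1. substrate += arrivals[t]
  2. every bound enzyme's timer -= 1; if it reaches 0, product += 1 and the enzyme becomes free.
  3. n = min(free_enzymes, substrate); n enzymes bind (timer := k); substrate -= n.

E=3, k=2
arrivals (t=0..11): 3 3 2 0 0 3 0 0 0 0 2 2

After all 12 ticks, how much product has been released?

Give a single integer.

t=0: arr=3 -> substrate=0 bound=3 product=0
t=1: arr=3 -> substrate=3 bound=3 product=0
t=2: arr=2 -> substrate=2 bound=3 product=3
t=3: arr=0 -> substrate=2 bound=3 product=3
t=4: arr=0 -> substrate=0 bound=2 product=6
t=5: arr=3 -> substrate=2 bound=3 product=6
t=6: arr=0 -> substrate=0 bound=3 product=8
t=7: arr=0 -> substrate=0 bound=2 product=9
t=8: arr=0 -> substrate=0 bound=0 product=11
t=9: arr=0 -> substrate=0 bound=0 product=11
t=10: arr=2 -> substrate=0 bound=2 product=11
t=11: arr=2 -> substrate=1 bound=3 product=11

Answer: 11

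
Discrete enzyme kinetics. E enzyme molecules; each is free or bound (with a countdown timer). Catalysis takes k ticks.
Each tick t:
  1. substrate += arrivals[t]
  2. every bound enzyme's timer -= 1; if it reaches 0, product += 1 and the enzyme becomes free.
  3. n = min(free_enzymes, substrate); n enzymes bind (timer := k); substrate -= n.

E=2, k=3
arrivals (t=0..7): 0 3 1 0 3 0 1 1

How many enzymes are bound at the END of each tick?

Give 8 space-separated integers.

t=0: arr=0 -> substrate=0 bound=0 product=0
t=1: arr=3 -> substrate=1 bound=2 product=0
t=2: arr=1 -> substrate=2 bound=2 product=0
t=3: arr=0 -> substrate=2 bound=2 product=0
t=4: arr=3 -> substrate=3 bound=2 product=2
t=5: arr=0 -> substrate=3 bound=2 product=2
t=6: arr=1 -> substrate=4 bound=2 product=2
t=7: arr=1 -> substrate=3 bound=2 product=4

Answer: 0 2 2 2 2 2 2 2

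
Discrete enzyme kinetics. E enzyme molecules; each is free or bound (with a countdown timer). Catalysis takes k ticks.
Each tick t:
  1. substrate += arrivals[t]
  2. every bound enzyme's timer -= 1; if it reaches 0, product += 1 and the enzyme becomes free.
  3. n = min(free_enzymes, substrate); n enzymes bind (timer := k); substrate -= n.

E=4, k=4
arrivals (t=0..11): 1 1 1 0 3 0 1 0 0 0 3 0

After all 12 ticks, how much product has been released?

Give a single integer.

Answer: 7

Derivation:
t=0: arr=1 -> substrate=0 bound=1 product=0
t=1: arr=1 -> substrate=0 bound=2 product=0
t=2: arr=1 -> substrate=0 bound=3 product=0
t=3: arr=0 -> substrate=0 bound=3 product=0
t=4: arr=3 -> substrate=1 bound=4 product=1
t=5: arr=0 -> substrate=0 bound=4 product=2
t=6: arr=1 -> substrate=0 bound=4 product=3
t=7: arr=0 -> substrate=0 bound=4 product=3
t=8: arr=0 -> substrate=0 bound=2 product=5
t=9: arr=0 -> substrate=0 bound=1 product=6
t=10: arr=3 -> substrate=0 bound=3 product=7
t=11: arr=0 -> substrate=0 bound=3 product=7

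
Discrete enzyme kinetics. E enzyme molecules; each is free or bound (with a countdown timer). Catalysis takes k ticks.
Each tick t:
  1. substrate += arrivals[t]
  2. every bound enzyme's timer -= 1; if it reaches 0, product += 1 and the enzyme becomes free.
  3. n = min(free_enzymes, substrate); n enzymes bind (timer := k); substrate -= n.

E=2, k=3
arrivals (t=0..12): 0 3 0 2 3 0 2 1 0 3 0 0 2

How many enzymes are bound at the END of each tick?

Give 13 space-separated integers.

Answer: 0 2 2 2 2 2 2 2 2 2 2 2 2

Derivation:
t=0: arr=0 -> substrate=0 bound=0 product=0
t=1: arr=3 -> substrate=1 bound=2 product=0
t=2: arr=0 -> substrate=1 bound=2 product=0
t=3: arr=2 -> substrate=3 bound=2 product=0
t=4: arr=3 -> substrate=4 bound=2 product=2
t=5: arr=0 -> substrate=4 bound=2 product=2
t=6: arr=2 -> substrate=6 bound=2 product=2
t=7: arr=1 -> substrate=5 bound=2 product=4
t=8: arr=0 -> substrate=5 bound=2 product=4
t=9: arr=3 -> substrate=8 bound=2 product=4
t=10: arr=0 -> substrate=6 bound=2 product=6
t=11: arr=0 -> substrate=6 bound=2 product=6
t=12: arr=2 -> substrate=8 bound=2 product=6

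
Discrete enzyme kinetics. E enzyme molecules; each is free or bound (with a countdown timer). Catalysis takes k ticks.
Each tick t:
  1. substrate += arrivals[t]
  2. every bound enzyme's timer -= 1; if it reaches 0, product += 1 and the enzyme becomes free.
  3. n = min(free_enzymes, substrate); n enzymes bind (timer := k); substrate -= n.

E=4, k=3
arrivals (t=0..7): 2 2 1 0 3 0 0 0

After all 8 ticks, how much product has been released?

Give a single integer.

Answer: 8

Derivation:
t=0: arr=2 -> substrate=0 bound=2 product=0
t=1: arr=2 -> substrate=0 bound=4 product=0
t=2: arr=1 -> substrate=1 bound=4 product=0
t=3: arr=0 -> substrate=0 bound=3 product=2
t=4: arr=3 -> substrate=0 bound=4 product=4
t=5: arr=0 -> substrate=0 bound=4 product=4
t=6: arr=0 -> substrate=0 bound=3 product=5
t=7: arr=0 -> substrate=0 bound=0 product=8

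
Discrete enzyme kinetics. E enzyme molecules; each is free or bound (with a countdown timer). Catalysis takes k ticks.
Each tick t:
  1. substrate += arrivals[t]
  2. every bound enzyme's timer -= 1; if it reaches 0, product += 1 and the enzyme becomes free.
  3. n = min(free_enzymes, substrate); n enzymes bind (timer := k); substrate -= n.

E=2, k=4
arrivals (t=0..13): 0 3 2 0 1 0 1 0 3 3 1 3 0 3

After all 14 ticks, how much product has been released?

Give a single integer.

Answer: 6

Derivation:
t=0: arr=0 -> substrate=0 bound=0 product=0
t=1: arr=3 -> substrate=1 bound=2 product=0
t=2: arr=2 -> substrate=3 bound=2 product=0
t=3: arr=0 -> substrate=3 bound=2 product=0
t=4: arr=1 -> substrate=4 bound=2 product=0
t=5: arr=0 -> substrate=2 bound=2 product=2
t=6: arr=1 -> substrate=3 bound=2 product=2
t=7: arr=0 -> substrate=3 bound=2 product=2
t=8: arr=3 -> substrate=6 bound=2 product=2
t=9: arr=3 -> substrate=7 bound=2 product=4
t=10: arr=1 -> substrate=8 bound=2 product=4
t=11: arr=3 -> substrate=11 bound=2 product=4
t=12: arr=0 -> substrate=11 bound=2 product=4
t=13: arr=3 -> substrate=12 bound=2 product=6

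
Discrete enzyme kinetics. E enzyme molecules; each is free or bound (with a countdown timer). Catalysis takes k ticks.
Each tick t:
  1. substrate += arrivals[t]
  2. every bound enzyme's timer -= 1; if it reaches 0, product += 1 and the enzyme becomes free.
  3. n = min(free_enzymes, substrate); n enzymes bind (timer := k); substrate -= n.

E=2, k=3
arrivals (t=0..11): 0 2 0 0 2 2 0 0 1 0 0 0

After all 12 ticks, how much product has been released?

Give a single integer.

Answer: 6

Derivation:
t=0: arr=0 -> substrate=0 bound=0 product=0
t=1: arr=2 -> substrate=0 bound=2 product=0
t=2: arr=0 -> substrate=0 bound=2 product=0
t=3: arr=0 -> substrate=0 bound=2 product=0
t=4: arr=2 -> substrate=0 bound=2 product=2
t=5: arr=2 -> substrate=2 bound=2 product=2
t=6: arr=0 -> substrate=2 bound=2 product=2
t=7: arr=0 -> substrate=0 bound=2 product=4
t=8: arr=1 -> substrate=1 bound=2 product=4
t=9: arr=0 -> substrate=1 bound=2 product=4
t=10: arr=0 -> substrate=0 bound=1 product=6
t=11: arr=0 -> substrate=0 bound=1 product=6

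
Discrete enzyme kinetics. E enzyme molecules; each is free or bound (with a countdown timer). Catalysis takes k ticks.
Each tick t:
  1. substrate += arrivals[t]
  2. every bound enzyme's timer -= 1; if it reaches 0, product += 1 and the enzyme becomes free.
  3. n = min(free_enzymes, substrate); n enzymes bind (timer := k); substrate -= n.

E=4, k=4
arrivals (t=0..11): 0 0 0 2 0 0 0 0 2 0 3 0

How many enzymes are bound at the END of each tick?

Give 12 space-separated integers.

t=0: arr=0 -> substrate=0 bound=0 product=0
t=1: arr=0 -> substrate=0 bound=0 product=0
t=2: arr=0 -> substrate=0 bound=0 product=0
t=3: arr=2 -> substrate=0 bound=2 product=0
t=4: arr=0 -> substrate=0 bound=2 product=0
t=5: arr=0 -> substrate=0 bound=2 product=0
t=6: arr=0 -> substrate=0 bound=2 product=0
t=7: arr=0 -> substrate=0 bound=0 product=2
t=8: arr=2 -> substrate=0 bound=2 product=2
t=9: arr=0 -> substrate=0 bound=2 product=2
t=10: arr=3 -> substrate=1 bound=4 product=2
t=11: arr=0 -> substrate=1 bound=4 product=2

Answer: 0 0 0 2 2 2 2 0 2 2 4 4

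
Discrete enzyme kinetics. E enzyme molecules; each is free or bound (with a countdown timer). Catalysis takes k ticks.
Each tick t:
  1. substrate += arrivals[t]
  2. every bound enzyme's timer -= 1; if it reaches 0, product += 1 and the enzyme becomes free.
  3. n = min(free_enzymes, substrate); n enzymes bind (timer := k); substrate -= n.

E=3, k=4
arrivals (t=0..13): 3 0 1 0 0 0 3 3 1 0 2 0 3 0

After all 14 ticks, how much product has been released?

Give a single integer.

t=0: arr=3 -> substrate=0 bound=3 product=0
t=1: arr=0 -> substrate=0 bound=3 product=0
t=2: arr=1 -> substrate=1 bound=3 product=0
t=3: arr=0 -> substrate=1 bound=3 product=0
t=4: arr=0 -> substrate=0 bound=1 product=3
t=5: arr=0 -> substrate=0 bound=1 product=3
t=6: arr=3 -> substrate=1 bound=3 product=3
t=7: arr=3 -> substrate=4 bound=3 product=3
t=8: arr=1 -> substrate=4 bound=3 product=4
t=9: arr=0 -> substrate=4 bound=3 product=4
t=10: arr=2 -> substrate=4 bound=3 product=6
t=11: arr=0 -> substrate=4 bound=3 product=6
t=12: arr=3 -> substrate=6 bound=3 product=7
t=13: arr=0 -> substrate=6 bound=3 product=7

Answer: 7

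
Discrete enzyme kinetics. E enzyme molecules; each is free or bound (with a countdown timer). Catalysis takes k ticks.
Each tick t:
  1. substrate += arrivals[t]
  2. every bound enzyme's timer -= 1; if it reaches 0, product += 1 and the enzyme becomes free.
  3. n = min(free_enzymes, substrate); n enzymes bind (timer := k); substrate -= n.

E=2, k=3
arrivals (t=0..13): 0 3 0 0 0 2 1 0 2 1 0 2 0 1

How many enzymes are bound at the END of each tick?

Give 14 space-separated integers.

t=0: arr=0 -> substrate=0 bound=0 product=0
t=1: arr=3 -> substrate=1 bound=2 product=0
t=2: arr=0 -> substrate=1 bound=2 product=0
t=3: arr=0 -> substrate=1 bound=2 product=0
t=4: arr=0 -> substrate=0 bound=1 product=2
t=5: arr=2 -> substrate=1 bound=2 product=2
t=6: arr=1 -> substrate=2 bound=2 product=2
t=7: arr=0 -> substrate=1 bound=2 product=3
t=8: arr=2 -> substrate=2 bound=2 product=4
t=9: arr=1 -> substrate=3 bound=2 product=4
t=10: arr=0 -> substrate=2 bound=2 product=5
t=11: arr=2 -> substrate=3 bound=2 product=6
t=12: arr=0 -> substrate=3 bound=2 product=6
t=13: arr=1 -> substrate=3 bound=2 product=7

Answer: 0 2 2 2 1 2 2 2 2 2 2 2 2 2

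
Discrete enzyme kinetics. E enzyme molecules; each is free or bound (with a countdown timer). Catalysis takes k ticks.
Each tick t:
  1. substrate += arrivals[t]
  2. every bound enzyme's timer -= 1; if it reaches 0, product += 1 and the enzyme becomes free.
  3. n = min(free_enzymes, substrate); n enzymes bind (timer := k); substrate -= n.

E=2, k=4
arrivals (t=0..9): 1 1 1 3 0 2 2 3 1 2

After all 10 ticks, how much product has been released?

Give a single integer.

t=0: arr=1 -> substrate=0 bound=1 product=0
t=1: arr=1 -> substrate=0 bound=2 product=0
t=2: arr=1 -> substrate=1 bound=2 product=0
t=3: arr=3 -> substrate=4 bound=2 product=0
t=4: arr=0 -> substrate=3 bound=2 product=1
t=5: arr=2 -> substrate=4 bound=2 product=2
t=6: arr=2 -> substrate=6 bound=2 product=2
t=7: arr=3 -> substrate=9 bound=2 product=2
t=8: arr=1 -> substrate=9 bound=2 product=3
t=9: arr=2 -> substrate=10 bound=2 product=4

Answer: 4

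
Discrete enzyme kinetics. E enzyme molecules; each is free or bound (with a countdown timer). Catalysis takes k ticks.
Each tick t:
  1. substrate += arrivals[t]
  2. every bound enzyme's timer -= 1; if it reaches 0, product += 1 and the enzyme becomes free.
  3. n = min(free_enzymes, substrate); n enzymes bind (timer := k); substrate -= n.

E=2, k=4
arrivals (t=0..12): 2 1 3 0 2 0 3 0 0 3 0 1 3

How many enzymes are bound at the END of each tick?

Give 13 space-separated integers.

t=0: arr=2 -> substrate=0 bound=2 product=0
t=1: arr=1 -> substrate=1 bound=2 product=0
t=2: arr=3 -> substrate=4 bound=2 product=0
t=3: arr=0 -> substrate=4 bound=2 product=0
t=4: arr=2 -> substrate=4 bound=2 product=2
t=5: arr=0 -> substrate=4 bound=2 product=2
t=6: arr=3 -> substrate=7 bound=2 product=2
t=7: arr=0 -> substrate=7 bound=2 product=2
t=8: arr=0 -> substrate=5 bound=2 product=4
t=9: arr=3 -> substrate=8 bound=2 product=4
t=10: arr=0 -> substrate=8 bound=2 product=4
t=11: arr=1 -> substrate=9 bound=2 product=4
t=12: arr=3 -> substrate=10 bound=2 product=6

Answer: 2 2 2 2 2 2 2 2 2 2 2 2 2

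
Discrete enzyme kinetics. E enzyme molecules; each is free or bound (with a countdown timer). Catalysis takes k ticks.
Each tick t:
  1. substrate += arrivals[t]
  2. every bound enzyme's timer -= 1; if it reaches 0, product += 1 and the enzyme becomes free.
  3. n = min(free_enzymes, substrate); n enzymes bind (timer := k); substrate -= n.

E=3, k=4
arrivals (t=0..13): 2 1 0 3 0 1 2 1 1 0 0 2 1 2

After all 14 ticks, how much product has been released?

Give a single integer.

t=0: arr=2 -> substrate=0 bound=2 product=0
t=1: arr=1 -> substrate=0 bound=3 product=0
t=2: arr=0 -> substrate=0 bound=3 product=0
t=3: arr=3 -> substrate=3 bound=3 product=0
t=4: arr=0 -> substrate=1 bound=3 product=2
t=5: arr=1 -> substrate=1 bound=3 product=3
t=6: arr=2 -> substrate=3 bound=3 product=3
t=7: arr=1 -> substrate=4 bound=3 product=3
t=8: arr=1 -> substrate=3 bound=3 product=5
t=9: arr=0 -> substrate=2 bound=3 product=6
t=10: arr=0 -> substrate=2 bound=3 product=6
t=11: arr=2 -> substrate=4 bound=3 product=6
t=12: arr=1 -> substrate=3 bound=3 product=8
t=13: arr=2 -> substrate=4 bound=3 product=9

Answer: 9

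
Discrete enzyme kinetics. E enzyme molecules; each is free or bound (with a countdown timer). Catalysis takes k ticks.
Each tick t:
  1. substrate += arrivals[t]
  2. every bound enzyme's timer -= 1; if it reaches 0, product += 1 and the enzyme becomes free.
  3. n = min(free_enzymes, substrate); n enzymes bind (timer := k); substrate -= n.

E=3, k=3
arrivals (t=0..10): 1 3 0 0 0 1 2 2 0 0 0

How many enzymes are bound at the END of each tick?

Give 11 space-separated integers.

Answer: 1 3 3 3 1 2 3 3 3 2 2

Derivation:
t=0: arr=1 -> substrate=0 bound=1 product=0
t=1: arr=3 -> substrate=1 bound=3 product=0
t=2: arr=0 -> substrate=1 bound=3 product=0
t=3: arr=0 -> substrate=0 bound=3 product=1
t=4: arr=0 -> substrate=0 bound=1 product=3
t=5: arr=1 -> substrate=0 bound=2 product=3
t=6: arr=2 -> substrate=0 bound=3 product=4
t=7: arr=2 -> substrate=2 bound=3 product=4
t=8: arr=0 -> substrate=1 bound=3 product=5
t=9: arr=0 -> substrate=0 bound=2 product=7
t=10: arr=0 -> substrate=0 bound=2 product=7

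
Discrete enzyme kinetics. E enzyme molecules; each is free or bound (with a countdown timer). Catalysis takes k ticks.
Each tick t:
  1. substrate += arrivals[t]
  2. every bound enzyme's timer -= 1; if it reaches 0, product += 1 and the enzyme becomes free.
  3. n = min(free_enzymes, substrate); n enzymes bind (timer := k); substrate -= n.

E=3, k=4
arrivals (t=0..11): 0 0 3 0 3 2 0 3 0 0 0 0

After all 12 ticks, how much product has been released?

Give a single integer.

t=0: arr=0 -> substrate=0 bound=0 product=0
t=1: arr=0 -> substrate=0 bound=0 product=0
t=2: arr=3 -> substrate=0 bound=3 product=0
t=3: arr=0 -> substrate=0 bound=3 product=0
t=4: arr=3 -> substrate=3 bound=3 product=0
t=5: arr=2 -> substrate=5 bound=3 product=0
t=6: arr=0 -> substrate=2 bound=3 product=3
t=7: arr=3 -> substrate=5 bound=3 product=3
t=8: arr=0 -> substrate=5 bound=3 product=3
t=9: arr=0 -> substrate=5 bound=3 product=3
t=10: arr=0 -> substrate=2 bound=3 product=6
t=11: arr=0 -> substrate=2 bound=3 product=6

Answer: 6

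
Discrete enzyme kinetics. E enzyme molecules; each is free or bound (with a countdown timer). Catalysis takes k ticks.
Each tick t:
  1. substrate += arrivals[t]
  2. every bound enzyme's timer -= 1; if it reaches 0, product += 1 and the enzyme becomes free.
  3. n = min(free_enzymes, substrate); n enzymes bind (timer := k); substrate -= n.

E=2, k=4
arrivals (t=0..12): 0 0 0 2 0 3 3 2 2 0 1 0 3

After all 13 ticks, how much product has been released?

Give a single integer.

t=0: arr=0 -> substrate=0 bound=0 product=0
t=1: arr=0 -> substrate=0 bound=0 product=0
t=2: arr=0 -> substrate=0 bound=0 product=0
t=3: arr=2 -> substrate=0 bound=2 product=0
t=4: arr=0 -> substrate=0 bound=2 product=0
t=5: arr=3 -> substrate=3 bound=2 product=0
t=6: arr=3 -> substrate=6 bound=2 product=0
t=7: arr=2 -> substrate=6 bound=2 product=2
t=8: arr=2 -> substrate=8 bound=2 product=2
t=9: arr=0 -> substrate=8 bound=2 product=2
t=10: arr=1 -> substrate=9 bound=2 product=2
t=11: arr=0 -> substrate=7 bound=2 product=4
t=12: arr=3 -> substrate=10 bound=2 product=4

Answer: 4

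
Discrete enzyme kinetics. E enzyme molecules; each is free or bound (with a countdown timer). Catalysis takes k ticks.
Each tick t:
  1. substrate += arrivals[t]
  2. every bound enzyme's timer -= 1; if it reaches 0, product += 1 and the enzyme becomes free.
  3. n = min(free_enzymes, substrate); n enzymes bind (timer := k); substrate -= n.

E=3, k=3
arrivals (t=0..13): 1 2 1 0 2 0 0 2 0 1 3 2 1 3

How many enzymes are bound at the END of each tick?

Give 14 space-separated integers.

Answer: 1 3 3 3 3 3 2 2 2 3 3 3 3 3

Derivation:
t=0: arr=1 -> substrate=0 bound=1 product=0
t=1: arr=2 -> substrate=0 bound=3 product=0
t=2: arr=1 -> substrate=1 bound=3 product=0
t=3: arr=0 -> substrate=0 bound=3 product=1
t=4: arr=2 -> substrate=0 bound=3 product=3
t=5: arr=0 -> substrate=0 bound=3 product=3
t=6: arr=0 -> substrate=0 bound=2 product=4
t=7: arr=2 -> substrate=0 bound=2 product=6
t=8: arr=0 -> substrate=0 bound=2 product=6
t=9: arr=1 -> substrate=0 bound=3 product=6
t=10: arr=3 -> substrate=1 bound=3 product=8
t=11: arr=2 -> substrate=3 bound=3 product=8
t=12: arr=1 -> substrate=3 bound=3 product=9
t=13: arr=3 -> substrate=4 bound=3 product=11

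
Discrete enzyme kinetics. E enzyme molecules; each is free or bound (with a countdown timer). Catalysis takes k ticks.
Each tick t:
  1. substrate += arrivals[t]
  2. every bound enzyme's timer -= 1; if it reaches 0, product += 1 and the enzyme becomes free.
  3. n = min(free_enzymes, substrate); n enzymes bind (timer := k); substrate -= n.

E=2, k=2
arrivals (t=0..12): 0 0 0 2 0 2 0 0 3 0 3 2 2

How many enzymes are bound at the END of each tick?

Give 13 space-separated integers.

t=0: arr=0 -> substrate=0 bound=0 product=0
t=1: arr=0 -> substrate=0 bound=0 product=0
t=2: arr=0 -> substrate=0 bound=0 product=0
t=3: arr=2 -> substrate=0 bound=2 product=0
t=4: arr=0 -> substrate=0 bound=2 product=0
t=5: arr=2 -> substrate=0 bound=2 product=2
t=6: arr=0 -> substrate=0 bound=2 product=2
t=7: arr=0 -> substrate=0 bound=0 product=4
t=8: arr=3 -> substrate=1 bound=2 product=4
t=9: arr=0 -> substrate=1 bound=2 product=4
t=10: arr=3 -> substrate=2 bound=2 product=6
t=11: arr=2 -> substrate=4 bound=2 product=6
t=12: arr=2 -> substrate=4 bound=2 product=8

Answer: 0 0 0 2 2 2 2 0 2 2 2 2 2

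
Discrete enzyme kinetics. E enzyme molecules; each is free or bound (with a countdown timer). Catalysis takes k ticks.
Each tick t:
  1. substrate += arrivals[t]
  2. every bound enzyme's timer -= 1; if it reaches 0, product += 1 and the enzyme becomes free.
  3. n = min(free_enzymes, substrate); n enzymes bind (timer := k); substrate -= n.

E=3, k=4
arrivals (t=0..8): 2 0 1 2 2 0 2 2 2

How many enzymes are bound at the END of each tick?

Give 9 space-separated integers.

t=0: arr=2 -> substrate=0 bound=2 product=0
t=1: arr=0 -> substrate=0 bound=2 product=0
t=2: arr=1 -> substrate=0 bound=3 product=0
t=3: arr=2 -> substrate=2 bound=3 product=0
t=4: arr=2 -> substrate=2 bound=3 product=2
t=5: arr=0 -> substrate=2 bound=3 product=2
t=6: arr=2 -> substrate=3 bound=3 product=3
t=7: arr=2 -> substrate=5 bound=3 product=3
t=8: arr=2 -> substrate=5 bound=3 product=5

Answer: 2 2 3 3 3 3 3 3 3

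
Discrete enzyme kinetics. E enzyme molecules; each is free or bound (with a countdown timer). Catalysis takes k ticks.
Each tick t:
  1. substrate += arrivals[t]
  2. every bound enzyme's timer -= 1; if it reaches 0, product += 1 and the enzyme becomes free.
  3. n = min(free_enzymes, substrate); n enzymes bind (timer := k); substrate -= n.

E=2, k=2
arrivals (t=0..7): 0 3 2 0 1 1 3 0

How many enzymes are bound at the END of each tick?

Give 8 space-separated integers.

t=0: arr=0 -> substrate=0 bound=0 product=0
t=1: arr=3 -> substrate=1 bound=2 product=0
t=2: arr=2 -> substrate=3 bound=2 product=0
t=3: arr=0 -> substrate=1 bound=2 product=2
t=4: arr=1 -> substrate=2 bound=2 product=2
t=5: arr=1 -> substrate=1 bound=2 product=4
t=6: arr=3 -> substrate=4 bound=2 product=4
t=7: arr=0 -> substrate=2 bound=2 product=6

Answer: 0 2 2 2 2 2 2 2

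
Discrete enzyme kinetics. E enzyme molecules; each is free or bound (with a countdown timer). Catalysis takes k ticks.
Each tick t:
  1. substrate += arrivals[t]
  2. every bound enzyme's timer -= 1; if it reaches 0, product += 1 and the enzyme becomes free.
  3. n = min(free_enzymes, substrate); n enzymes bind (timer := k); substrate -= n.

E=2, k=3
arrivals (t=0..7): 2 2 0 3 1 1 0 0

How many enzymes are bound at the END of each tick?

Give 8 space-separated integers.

Answer: 2 2 2 2 2 2 2 2

Derivation:
t=0: arr=2 -> substrate=0 bound=2 product=0
t=1: arr=2 -> substrate=2 bound=2 product=0
t=2: arr=0 -> substrate=2 bound=2 product=0
t=3: arr=3 -> substrate=3 bound=2 product=2
t=4: arr=1 -> substrate=4 bound=2 product=2
t=5: arr=1 -> substrate=5 bound=2 product=2
t=6: arr=0 -> substrate=3 bound=2 product=4
t=7: arr=0 -> substrate=3 bound=2 product=4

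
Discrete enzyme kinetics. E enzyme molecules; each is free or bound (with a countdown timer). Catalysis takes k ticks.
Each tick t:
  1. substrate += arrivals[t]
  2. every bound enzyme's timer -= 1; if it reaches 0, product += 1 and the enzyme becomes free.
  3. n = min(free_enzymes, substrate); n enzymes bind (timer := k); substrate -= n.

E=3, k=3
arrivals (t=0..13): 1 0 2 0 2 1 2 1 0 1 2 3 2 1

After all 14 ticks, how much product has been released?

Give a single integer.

Answer: 10

Derivation:
t=0: arr=1 -> substrate=0 bound=1 product=0
t=1: arr=0 -> substrate=0 bound=1 product=0
t=2: arr=2 -> substrate=0 bound=3 product=0
t=3: arr=0 -> substrate=0 bound=2 product=1
t=4: arr=2 -> substrate=1 bound=3 product=1
t=5: arr=1 -> substrate=0 bound=3 product=3
t=6: arr=2 -> substrate=2 bound=3 product=3
t=7: arr=1 -> substrate=2 bound=3 product=4
t=8: arr=0 -> substrate=0 bound=3 product=6
t=9: arr=1 -> substrate=1 bound=3 product=6
t=10: arr=2 -> substrate=2 bound=3 product=7
t=11: arr=3 -> substrate=3 bound=3 product=9
t=12: arr=2 -> substrate=5 bound=3 product=9
t=13: arr=1 -> substrate=5 bound=3 product=10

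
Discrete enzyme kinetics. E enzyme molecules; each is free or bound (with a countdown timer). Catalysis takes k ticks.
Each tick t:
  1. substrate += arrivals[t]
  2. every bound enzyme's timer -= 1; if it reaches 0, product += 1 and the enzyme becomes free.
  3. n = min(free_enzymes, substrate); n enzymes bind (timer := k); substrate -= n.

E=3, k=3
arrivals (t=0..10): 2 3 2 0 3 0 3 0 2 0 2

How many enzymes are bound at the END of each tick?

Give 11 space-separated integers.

t=0: arr=2 -> substrate=0 bound=2 product=0
t=1: arr=3 -> substrate=2 bound=3 product=0
t=2: arr=2 -> substrate=4 bound=3 product=0
t=3: arr=0 -> substrate=2 bound=3 product=2
t=4: arr=3 -> substrate=4 bound=3 product=3
t=5: arr=0 -> substrate=4 bound=3 product=3
t=6: arr=3 -> substrate=5 bound=3 product=5
t=7: arr=0 -> substrate=4 bound=3 product=6
t=8: arr=2 -> substrate=6 bound=3 product=6
t=9: arr=0 -> substrate=4 bound=3 product=8
t=10: arr=2 -> substrate=5 bound=3 product=9

Answer: 2 3 3 3 3 3 3 3 3 3 3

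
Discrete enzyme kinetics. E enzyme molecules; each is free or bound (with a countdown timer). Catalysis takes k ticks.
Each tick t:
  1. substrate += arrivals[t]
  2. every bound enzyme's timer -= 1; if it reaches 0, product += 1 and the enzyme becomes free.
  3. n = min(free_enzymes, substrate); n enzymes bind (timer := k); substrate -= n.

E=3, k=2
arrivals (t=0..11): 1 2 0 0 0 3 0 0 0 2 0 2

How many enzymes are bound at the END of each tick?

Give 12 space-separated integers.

Answer: 1 3 2 0 0 3 3 0 0 2 2 2

Derivation:
t=0: arr=1 -> substrate=0 bound=1 product=0
t=1: arr=2 -> substrate=0 bound=3 product=0
t=2: arr=0 -> substrate=0 bound=2 product=1
t=3: arr=0 -> substrate=0 bound=0 product=3
t=4: arr=0 -> substrate=0 bound=0 product=3
t=5: arr=3 -> substrate=0 bound=3 product=3
t=6: arr=0 -> substrate=0 bound=3 product=3
t=7: arr=0 -> substrate=0 bound=0 product=6
t=8: arr=0 -> substrate=0 bound=0 product=6
t=9: arr=2 -> substrate=0 bound=2 product=6
t=10: arr=0 -> substrate=0 bound=2 product=6
t=11: arr=2 -> substrate=0 bound=2 product=8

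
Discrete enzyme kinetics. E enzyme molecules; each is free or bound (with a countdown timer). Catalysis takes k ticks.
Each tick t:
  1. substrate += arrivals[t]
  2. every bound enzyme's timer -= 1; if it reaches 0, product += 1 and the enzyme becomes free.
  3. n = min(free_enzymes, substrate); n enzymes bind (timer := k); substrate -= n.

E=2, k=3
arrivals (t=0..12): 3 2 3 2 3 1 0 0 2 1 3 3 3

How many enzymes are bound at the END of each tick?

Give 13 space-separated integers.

Answer: 2 2 2 2 2 2 2 2 2 2 2 2 2

Derivation:
t=0: arr=3 -> substrate=1 bound=2 product=0
t=1: arr=2 -> substrate=3 bound=2 product=0
t=2: arr=3 -> substrate=6 bound=2 product=0
t=3: arr=2 -> substrate=6 bound=2 product=2
t=4: arr=3 -> substrate=9 bound=2 product=2
t=5: arr=1 -> substrate=10 bound=2 product=2
t=6: arr=0 -> substrate=8 bound=2 product=4
t=7: arr=0 -> substrate=8 bound=2 product=4
t=8: arr=2 -> substrate=10 bound=2 product=4
t=9: arr=1 -> substrate=9 bound=2 product=6
t=10: arr=3 -> substrate=12 bound=2 product=6
t=11: arr=3 -> substrate=15 bound=2 product=6
t=12: arr=3 -> substrate=16 bound=2 product=8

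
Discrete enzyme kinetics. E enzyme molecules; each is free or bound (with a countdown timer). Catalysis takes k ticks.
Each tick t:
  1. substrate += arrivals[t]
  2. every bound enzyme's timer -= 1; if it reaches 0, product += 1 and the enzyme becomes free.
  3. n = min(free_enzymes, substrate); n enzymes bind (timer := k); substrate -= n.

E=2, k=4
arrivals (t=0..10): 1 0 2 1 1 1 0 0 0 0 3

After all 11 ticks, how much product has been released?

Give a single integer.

Answer: 4

Derivation:
t=0: arr=1 -> substrate=0 bound=1 product=0
t=1: arr=0 -> substrate=0 bound=1 product=0
t=2: arr=2 -> substrate=1 bound=2 product=0
t=3: arr=1 -> substrate=2 bound=2 product=0
t=4: arr=1 -> substrate=2 bound=2 product=1
t=5: arr=1 -> substrate=3 bound=2 product=1
t=6: arr=0 -> substrate=2 bound=2 product=2
t=7: arr=0 -> substrate=2 bound=2 product=2
t=8: arr=0 -> substrate=1 bound=2 product=3
t=9: arr=0 -> substrate=1 bound=2 product=3
t=10: arr=3 -> substrate=3 bound=2 product=4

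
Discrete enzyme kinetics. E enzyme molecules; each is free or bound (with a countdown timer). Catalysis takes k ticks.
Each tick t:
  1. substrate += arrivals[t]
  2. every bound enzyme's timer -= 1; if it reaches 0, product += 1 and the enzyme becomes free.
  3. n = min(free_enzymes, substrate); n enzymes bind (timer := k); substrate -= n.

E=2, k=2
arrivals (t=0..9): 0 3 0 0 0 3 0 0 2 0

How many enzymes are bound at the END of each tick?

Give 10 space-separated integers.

Answer: 0 2 2 1 1 2 2 1 2 2

Derivation:
t=0: arr=0 -> substrate=0 bound=0 product=0
t=1: arr=3 -> substrate=1 bound=2 product=0
t=2: arr=0 -> substrate=1 bound=2 product=0
t=3: arr=0 -> substrate=0 bound=1 product=2
t=4: arr=0 -> substrate=0 bound=1 product=2
t=5: arr=3 -> substrate=1 bound=2 product=3
t=6: arr=0 -> substrate=1 bound=2 product=3
t=7: arr=0 -> substrate=0 bound=1 product=5
t=8: arr=2 -> substrate=1 bound=2 product=5
t=9: arr=0 -> substrate=0 bound=2 product=6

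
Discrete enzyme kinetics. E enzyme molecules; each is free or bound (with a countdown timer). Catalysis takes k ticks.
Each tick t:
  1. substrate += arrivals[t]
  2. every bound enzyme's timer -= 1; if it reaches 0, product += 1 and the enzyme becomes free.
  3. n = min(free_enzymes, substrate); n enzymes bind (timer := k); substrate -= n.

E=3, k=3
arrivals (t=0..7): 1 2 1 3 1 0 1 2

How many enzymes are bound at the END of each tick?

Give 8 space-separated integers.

Answer: 1 3 3 3 3 3 3 3

Derivation:
t=0: arr=1 -> substrate=0 bound=1 product=0
t=1: arr=2 -> substrate=0 bound=3 product=0
t=2: arr=1 -> substrate=1 bound=3 product=0
t=3: arr=3 -> substrate=3 bound=3 product=1
t=4: arr=1 -> substrate=2 bound=3 product=3
t=5: arr=0 -> substrate=2 bound=3 product=3
t=6: arr=1 -> substrate=2 bound=3 product=4
t=7: arr=2 -> substrate=2 bound=3 product=6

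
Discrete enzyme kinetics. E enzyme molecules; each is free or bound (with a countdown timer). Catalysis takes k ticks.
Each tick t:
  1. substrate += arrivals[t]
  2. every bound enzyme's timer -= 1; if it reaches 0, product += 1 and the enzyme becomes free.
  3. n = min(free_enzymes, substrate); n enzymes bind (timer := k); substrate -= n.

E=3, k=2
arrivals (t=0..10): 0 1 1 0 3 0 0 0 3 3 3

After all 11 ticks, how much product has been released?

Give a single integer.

t=0: arr=0 -> substrate=0 bound=0 product=0
t=1: arr=1 -> substrate=0 bound=1 product=0
t=2: arr=1 -> substrate=0 bound=2 product=0
t=3: arr=0 -> substrate=0 bound=1 product=1
t=4: arr=3 -> substrate=0 bound=3 product=2
t=5: arr=0 -> substrate=0 bound=3 product=2
t=6: arr=0 -> substrate=0 bound=0 product=5
t=7: arr=0 -> substrate=0 bound=0 product=5
t=8: arr=3 -> substrate=0 bound=3 product=5
t=9: arr=3 -> substrate=3 bound=3 product=5
t=10: arr=3 -> substrate=3 bound=3 product=8

Answer: 8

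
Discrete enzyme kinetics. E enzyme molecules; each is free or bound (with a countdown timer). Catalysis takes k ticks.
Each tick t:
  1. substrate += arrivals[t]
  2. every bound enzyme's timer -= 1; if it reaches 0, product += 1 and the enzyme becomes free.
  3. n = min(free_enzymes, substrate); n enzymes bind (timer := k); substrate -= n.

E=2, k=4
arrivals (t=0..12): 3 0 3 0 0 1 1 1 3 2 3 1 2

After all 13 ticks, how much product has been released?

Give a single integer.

Answer: 6

Derivation:
t=0: arr=3 -> substrate=1 bound=2 product=0
t=1: arr=0 -> substrate=1 bound=2 product=0
t=2: arr=3 -> substrate=4 bound=2 product=0
t=3: arr=0 -> substrate=4 bound=2 product=0
t=4: arr=0 -> substrate=2 bound=2 product=2
t=5: arr=1 -> substrate=3 bound=2 product=2
t=6: arr=1 -> substrate=4 bound=2 product=2
t=7: arr=1 -> substrate=5 bound=2 product=2
t=8: arr=3 -> substrate=6 bound=2 product=4
t=9: arr=2 -> substrate=8 bound=2 product=4
t=10: arr=3 -> substrate=11 bound=2 product=4
t=11: arr=1 -> substrate=12 bound=2 product=4
t=12: arr=2 -> substrate=12 bound=2 product=6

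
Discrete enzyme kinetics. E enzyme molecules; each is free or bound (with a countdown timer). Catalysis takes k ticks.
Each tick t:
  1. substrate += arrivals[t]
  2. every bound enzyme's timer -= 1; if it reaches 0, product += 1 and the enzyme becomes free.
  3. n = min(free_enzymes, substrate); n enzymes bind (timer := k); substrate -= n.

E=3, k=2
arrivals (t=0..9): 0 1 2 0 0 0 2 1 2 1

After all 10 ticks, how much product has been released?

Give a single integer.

Answer: 6

Derivation:
t=0: arr=0 -> substrate=0 bound=0 product=0
t=1: arr=1 -> substrate=0 bound=1 product=0
t=2: arr=2 -> substrate=0 bound=3 product=0
t=3: arr=0 -> substrate=0 bound=2 product=1
t=4: arr=0 -> substrate=0 bound=0 product=3
t=5: arr=0 -> substrate=0 bound=0 product=3
t=6: arr=2 -> substrate=0 bound=2 product=3
t=7: arr=1 -> substrate=0 bound=3 product=3
t=8: arr=2 -> substrate=0 bound=3 product=5
t=9: arr=1 -> substrate=0 bound=3 product=6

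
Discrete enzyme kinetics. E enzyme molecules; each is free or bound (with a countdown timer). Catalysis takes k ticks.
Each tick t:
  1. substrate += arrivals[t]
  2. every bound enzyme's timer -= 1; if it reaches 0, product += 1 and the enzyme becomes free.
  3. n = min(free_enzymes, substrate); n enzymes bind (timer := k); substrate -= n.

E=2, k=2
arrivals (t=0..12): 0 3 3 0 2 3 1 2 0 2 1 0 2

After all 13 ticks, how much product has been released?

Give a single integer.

t=0: arr=0 -> substrate=0 bound=0 product=0
t=1: arr=3 -> substrate=1 bound=2 product=0
t=2: arr=3 -> substrate=4 bound=2 product=0
t=3: arr=0 -> substrate=2 bound=2 product=2
t=4: arr=2 -> substrate=4 bound=2 product=2
t=5: arr=3 -> substrate=5 bound=2 product=4
t=6: arr=1 -> substrate=6 bound=2 product=4
t=7: arr=2 -> substrate=6 bound=2 product=6
t=8: arr=0 -> substrate=6 bound=2 product=6
t=9: arr=2 -> substrate=6 bound=2 product=8
t=10: arr=1 -> substrate=7 bound=2 product=8
t=11: arr=0 -> substrate=5 bound=2 product=10
t=12: arr=2 -> substrate=7 bound=2 product=10

Answer: 10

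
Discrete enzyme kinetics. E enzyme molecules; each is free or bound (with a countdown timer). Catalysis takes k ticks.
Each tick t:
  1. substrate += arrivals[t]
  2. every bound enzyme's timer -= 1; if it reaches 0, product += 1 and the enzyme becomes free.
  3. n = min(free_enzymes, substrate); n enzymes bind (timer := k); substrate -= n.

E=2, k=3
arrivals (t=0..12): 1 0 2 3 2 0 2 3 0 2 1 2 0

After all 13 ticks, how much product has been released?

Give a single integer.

Answer: 7

Derivation:
t=0: arr=1 -> substrate=0 bound=1 product=0
t=1: arr=0 -> substrate=0 bound=1 product=0
t=2: arr=2 -> substrate=1 bound=2 product=0
t=3: arr=3 -> substrate=3 bound=2 product=1
t=4: arr=2 -> substrate=5 bound=2 product=1
t=5: arr=0 -> substrate=4 bound=2 product=2
t=6: arr=2 -> substrate=5 bound=2 product=3
t=7: arr=3 -> substrate=8 bound=2 product=3
t=8: arr=0 -> substrate=7 bound=2 product=4
t=9: arr=2 -> substrate=8 bound=2 product=5
t=10: arr=1 -> substrate=9 bound=2 product=5
t=11: arr=2 -> substrate=10 bound=2 product=6
t=12: arr=0 -> substrate=9 bound=2 product=7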